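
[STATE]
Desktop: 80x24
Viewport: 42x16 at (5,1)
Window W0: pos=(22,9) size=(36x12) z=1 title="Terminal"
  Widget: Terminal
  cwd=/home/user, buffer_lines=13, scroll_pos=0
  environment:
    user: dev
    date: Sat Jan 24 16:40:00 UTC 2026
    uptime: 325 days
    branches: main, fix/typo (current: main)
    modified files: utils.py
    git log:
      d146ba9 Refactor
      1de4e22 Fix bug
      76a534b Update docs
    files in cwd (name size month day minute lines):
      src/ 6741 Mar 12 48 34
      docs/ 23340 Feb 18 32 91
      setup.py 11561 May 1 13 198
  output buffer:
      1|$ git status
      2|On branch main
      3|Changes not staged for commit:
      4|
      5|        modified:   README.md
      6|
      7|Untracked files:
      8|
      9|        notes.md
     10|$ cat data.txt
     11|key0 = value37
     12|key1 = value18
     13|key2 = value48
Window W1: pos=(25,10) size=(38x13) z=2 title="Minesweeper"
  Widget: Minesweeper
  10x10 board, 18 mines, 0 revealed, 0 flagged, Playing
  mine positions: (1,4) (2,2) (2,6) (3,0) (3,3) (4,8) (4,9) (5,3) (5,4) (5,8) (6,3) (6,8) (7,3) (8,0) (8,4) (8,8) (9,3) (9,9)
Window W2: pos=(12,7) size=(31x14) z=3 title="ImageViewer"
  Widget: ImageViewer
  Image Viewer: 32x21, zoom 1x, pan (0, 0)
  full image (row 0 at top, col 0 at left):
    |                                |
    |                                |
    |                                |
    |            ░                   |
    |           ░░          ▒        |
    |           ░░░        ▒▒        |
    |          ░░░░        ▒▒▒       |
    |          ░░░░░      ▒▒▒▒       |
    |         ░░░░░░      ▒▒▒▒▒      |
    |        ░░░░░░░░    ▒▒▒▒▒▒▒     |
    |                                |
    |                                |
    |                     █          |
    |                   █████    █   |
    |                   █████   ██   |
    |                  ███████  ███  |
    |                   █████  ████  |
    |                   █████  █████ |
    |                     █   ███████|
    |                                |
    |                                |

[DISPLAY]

                                          
                                          
                                          
                                          
                                          
                                          
       ┏━━━━━━━━━━━━━━━━━━━━━━━━━━━━━┓    
       ┃ ImageViewer                 ┃    
       ┠─────────────────────────────┨━━━━
       ┃                             ┃━━━━
       ┃                             ┃    
       ┃                             ┃────
       ┃            ░                ┃    
       ┃           ░░          ▒     ┃    
       ┃           ░░░        ▒▒     ┃    
       ┃          ░░░░        ▒▒▒    ┃    


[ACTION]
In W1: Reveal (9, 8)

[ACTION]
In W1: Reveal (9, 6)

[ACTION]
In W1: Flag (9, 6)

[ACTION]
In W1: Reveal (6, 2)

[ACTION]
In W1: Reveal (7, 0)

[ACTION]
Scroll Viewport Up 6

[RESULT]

                                          
                                          
                                          
                                          
                                          
                                          
                                          
       ┏━━━━━━━━━━━━━━━━━━━━━━━━━━━━━┓    
       ┃ ImageViewer                 ┃    
       ┠─────────────────────────────┨━━━━
       ┃                             ┃━━━━
       ┃                             ┃    
       ┃                             ┃────
       ┃            ░                ┃    
       ┃           ░░          ▒     ┃    
       ┃           ░░░        ▒▒     ┃    


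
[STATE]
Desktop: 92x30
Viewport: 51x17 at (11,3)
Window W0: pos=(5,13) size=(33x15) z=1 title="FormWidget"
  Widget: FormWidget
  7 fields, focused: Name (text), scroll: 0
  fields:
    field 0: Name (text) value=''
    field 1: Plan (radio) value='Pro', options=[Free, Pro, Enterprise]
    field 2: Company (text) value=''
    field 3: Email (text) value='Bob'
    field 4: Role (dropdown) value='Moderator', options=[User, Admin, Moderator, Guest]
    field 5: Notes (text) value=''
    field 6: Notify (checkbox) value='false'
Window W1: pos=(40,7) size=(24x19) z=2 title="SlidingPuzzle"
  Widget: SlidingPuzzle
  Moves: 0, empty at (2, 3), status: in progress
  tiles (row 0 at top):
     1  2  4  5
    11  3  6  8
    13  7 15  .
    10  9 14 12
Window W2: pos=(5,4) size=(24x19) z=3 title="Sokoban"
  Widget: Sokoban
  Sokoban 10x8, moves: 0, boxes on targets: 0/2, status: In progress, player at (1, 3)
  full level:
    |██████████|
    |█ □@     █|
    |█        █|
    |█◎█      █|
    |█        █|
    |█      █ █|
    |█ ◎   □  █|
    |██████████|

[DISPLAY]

                                                   
━━━━━━━━━━━━━━━━━┓                                 
ban              ┃                                 
─────────────────┨                                 
█████            ┃           ┏━━━━━━━━━━━━━━━━━━━━━
    █            ┃           ┃ SlidingPuzzle       
    █            ┃           ┠─────────────────────
    █            ┃           ┃┌────┬────┬────┬────┐
    █            ┃           ┃│  1 │  2 │  4 │  5 │
  █ █            ┃           ┃├────┼────┼────┼────┤
 □  █            ┃━━━━━━━━┓  ┃│ 11 │  3 │  6 │  8 │
█████            ┃        ┃  ┃├────┼────┼────┼────┤
: 0  0/2         ┃────────┨  ┃│ 13 │  7 │ 15 │    │
                 ┃       ]┃  ┃├────┼────┼────┼────┤
                 ┃ (●) Pro┃  ┃│ 10 │  9 │ 14 │ 12 │
                 ┃       ]┃  ┃└────┴────┴────┴────┘
                 ┃       ]┃  ┃Moves: 0             


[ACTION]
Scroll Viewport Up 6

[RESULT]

                                                   
                                                   
                                                   
                                                   
━━━━━━━━━━━━━━━━━┓                                 
ban              ┃                                 
─────────────────┨                                 
█████            ┃           ┏━━━━━━━━━━━━━━━━━━━━━
    █            ┃           ┃ SlidingPuzzle       
    █            ┃           ┠─────────────────────
    █            ┃           ┃┌────┬────┬────┬────┐
    █            ┃           ┃│  1 │  2 │  4 │  5 │
  █ █            ┃           ┃├────┼────┼────┼────┤
 □  █            ┃━━━━━━━━┓  ┃│ 11 │  3 │  6 │  8 │
█████            ┃        ┃  ┃├────┼────┼────┼────┤
: 0  0/2         ┃────────┨  ┃│ 13 │  7 │ 15 │    │
                 ┃       ]┃  ┃├────┼────┼────┼────┤


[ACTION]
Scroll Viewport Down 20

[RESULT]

 □  █            ┃━━━━━━━━┓  ┃│ 11 │  3 │  6 │  8 │
█████            ┃        ┃  ┃├────┼────┼────┼────┤
: 0  0/2         ┃────────┨  ┃│ 13 │  7 │ 15 │    │
                 ┃       ]┃  ┃├────┼────┼────┼────┤
                 ┃ (●) Pro┃  ┃│ 10 │  9 │ 14 │ 12 │
                 ┃       ]┃  ┃└────┴────┴────┴────┘
                 ┃       ]┃  ┃Moves: 0             
                 ┃r     ▼]┃  ┃                     
                 ┃       ]┃  ┃                     
━━━━━━━━━━━━━━━━━┛        ┃  ┃                     
                          ┃  ┃                     
                          ┃  ┃                     
                          ┃  ┗━━━━━━━━━━━━━━━━━━━━━
                          ┃                        
━━━━━━━━━━━━━━━━━━━━━━━━━━┛                        
                                                   
                                                   


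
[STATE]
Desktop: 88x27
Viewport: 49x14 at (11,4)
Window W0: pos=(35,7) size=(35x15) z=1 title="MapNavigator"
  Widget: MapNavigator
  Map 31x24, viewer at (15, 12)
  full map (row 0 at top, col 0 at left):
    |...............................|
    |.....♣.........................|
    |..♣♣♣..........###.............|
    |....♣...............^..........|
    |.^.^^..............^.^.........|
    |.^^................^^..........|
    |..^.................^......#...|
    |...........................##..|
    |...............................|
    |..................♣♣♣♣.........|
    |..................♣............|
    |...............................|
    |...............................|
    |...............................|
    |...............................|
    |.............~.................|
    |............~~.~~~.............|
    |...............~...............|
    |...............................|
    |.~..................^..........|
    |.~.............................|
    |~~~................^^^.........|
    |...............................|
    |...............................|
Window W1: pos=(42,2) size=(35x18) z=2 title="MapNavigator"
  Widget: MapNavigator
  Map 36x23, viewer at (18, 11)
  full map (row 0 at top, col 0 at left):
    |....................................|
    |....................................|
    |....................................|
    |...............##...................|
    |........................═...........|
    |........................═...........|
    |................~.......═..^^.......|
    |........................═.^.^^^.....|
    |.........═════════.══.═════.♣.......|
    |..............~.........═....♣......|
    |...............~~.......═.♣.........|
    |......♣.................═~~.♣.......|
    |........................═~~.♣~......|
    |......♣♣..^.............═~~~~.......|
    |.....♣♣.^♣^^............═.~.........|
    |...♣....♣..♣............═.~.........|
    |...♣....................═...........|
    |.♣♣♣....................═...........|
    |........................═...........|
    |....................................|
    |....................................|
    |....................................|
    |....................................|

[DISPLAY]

                               ┠─────────────────
                               ┃.................
                               ┃.................
                        ┏━━━━━━┃..............~..
                        ┃ MapNa┃.................
                        ┠──────┃.......═════════.
                        ┃ .....┃............~....
                        ┃ .....┃.............~~..
                        ┃ .....┃....♣...........@
                        ┃ .....┃.................
                        ┃ .....┃....♣♣..^........
                        ┃ .....┃...♣♣.^♣^^.......
                        ┃ .....┃.♣....♣..♣.......
                        ┃ .....┃.♣...............


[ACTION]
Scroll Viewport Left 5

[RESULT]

                                    ┠────────────
                                    ┃............
                                    ┃............
                             ┏━━━━━━┃............
                             ┃ MapNa┃............
                             ┠──────┃.......═════
                             ┃ .....┃............
                             ┃ .....┃............
                             ┃ .....┃....♣.......
                             ┃ .....┃............
                             ┃ .....┃....♣♣..^...
                             ┃ .....┃...♣♣.^♣^^..
                             ┃ .....┃.♣....♣..♣..
                             ┃ .....┃.♣..........


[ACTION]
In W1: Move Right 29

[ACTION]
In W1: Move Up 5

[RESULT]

                                    ┠────────────
                                    ┃            
                                    ┃............
                             ┏━━━━━━┃............
                             ┃ MapNa┃............
                             ┠──────┃............
                             ┃ .....┃.....═......
                             ┃ .....┃.....═......
                             ┃ .....┃.....═..^^..
                             ┃ .....┃.....═.^.^^^
                             ┃ .....┃══.═════.♣..
                             ┃ .....┃.....═....♣.
                             ┃ .....┃.....═.♣....
                             ┃ .....┃.....═~~.♣..


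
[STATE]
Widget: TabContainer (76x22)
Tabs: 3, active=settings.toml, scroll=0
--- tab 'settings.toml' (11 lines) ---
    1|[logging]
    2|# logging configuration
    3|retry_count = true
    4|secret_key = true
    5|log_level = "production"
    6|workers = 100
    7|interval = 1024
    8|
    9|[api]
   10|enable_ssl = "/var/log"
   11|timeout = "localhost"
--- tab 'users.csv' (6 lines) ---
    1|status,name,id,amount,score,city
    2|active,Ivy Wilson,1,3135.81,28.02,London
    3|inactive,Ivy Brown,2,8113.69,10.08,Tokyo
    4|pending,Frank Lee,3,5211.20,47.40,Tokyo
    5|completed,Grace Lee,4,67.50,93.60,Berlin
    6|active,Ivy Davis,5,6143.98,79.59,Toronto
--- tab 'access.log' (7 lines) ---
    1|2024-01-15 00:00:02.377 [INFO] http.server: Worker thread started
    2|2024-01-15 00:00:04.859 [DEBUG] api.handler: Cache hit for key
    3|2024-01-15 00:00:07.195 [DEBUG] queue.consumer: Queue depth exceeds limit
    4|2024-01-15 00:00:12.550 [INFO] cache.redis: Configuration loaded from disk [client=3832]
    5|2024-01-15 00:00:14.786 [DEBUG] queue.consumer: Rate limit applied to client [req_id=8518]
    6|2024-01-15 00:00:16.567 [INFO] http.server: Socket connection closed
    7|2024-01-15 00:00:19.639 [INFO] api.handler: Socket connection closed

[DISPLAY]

[settings.toml]│ users.csv │ access.log                                     
────────────────────────────────────────────────────────────────────────────
[logging]                                                                   
# logging configuration                                                     
retry_count = true                                                          
secret_key = true                                                           
log_level = "production"                                                    
workers = 100                                                               
interval = 1024                                                             
                                                                            
[api]                                                                       
enable_ssl = "/var/log"                                                     
timeout = "localhost"                                                       
                                                                            
                                                                            
                                                                            
                                                                            
                                                                            
                                                                            
                                                                            
                                                                            
                                                                            


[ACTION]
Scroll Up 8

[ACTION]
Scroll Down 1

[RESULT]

[settings.toml]│ users.csv │ access.log                                     
────────────────────────────────────────────────────────────────────────────
# logging configuration                                                     
retry_count = true                                                          
secret_key = true                                                           
log_level = "production"                                                    
workers = 100                                                               
interval = 1024                                                             
                                                                            
[api]                                                                       
enable_ssl = "/var/log"                                                     
timeout = "localhost"                                                       
                                                                            
                                                                            
                                                                            
                                                                            
                                                                            
                                                                            
                                                                            
                                                                            
                                                                            
                                                                            


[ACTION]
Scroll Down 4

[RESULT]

[settings.toml]│ users.csv │ access.log                                     
────────────────────────────────────────────────────────────────────────────
workers = 100                                                               
interval = 1024                                                             
                                                                            
[api]                                                                       
enable_ssl = "/var/log"                                                     
timeout = "localhost"                                                       
                                                                            
                                                                            
                                                                            
                                                                            
                                                                            
                                                                            
                                                                            
                                                                            
                                                                            
                                                                            
                                                                            
                                                                            
                                                                            
                                                                            


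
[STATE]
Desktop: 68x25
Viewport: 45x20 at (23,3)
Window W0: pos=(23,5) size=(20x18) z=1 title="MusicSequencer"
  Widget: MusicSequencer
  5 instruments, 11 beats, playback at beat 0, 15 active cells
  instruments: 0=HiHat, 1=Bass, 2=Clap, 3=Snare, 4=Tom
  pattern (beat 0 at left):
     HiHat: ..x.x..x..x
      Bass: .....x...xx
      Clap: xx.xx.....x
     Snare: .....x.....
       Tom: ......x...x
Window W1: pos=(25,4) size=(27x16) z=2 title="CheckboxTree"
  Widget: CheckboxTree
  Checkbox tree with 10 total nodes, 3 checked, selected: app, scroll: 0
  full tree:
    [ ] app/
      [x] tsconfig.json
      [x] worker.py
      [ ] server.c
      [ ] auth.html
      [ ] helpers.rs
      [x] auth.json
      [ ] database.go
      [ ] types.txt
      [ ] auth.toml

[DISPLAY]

                                             
  ┏━━━━━━━━━━━━━━━━━━━━━━━━━┓                
┏━┃ CheckboxTree            ┃                
┃ ┠─────────────────────────┨                
┠─┃>[-] app/                ┃                
┃ ┃   [x] tsconfig.json     ┃                
┃ ┃   [x] worker.py         ┃                
┃ ┃   [ ] server.c          ┃                
┃ ┃   [ ] auth.html         ┃                
┃ ┃   [ ] helpers.rs        ┃                
┃ ┃   [x] auth.json         ┃                
┃ ┃   [ ] database.go       ┃                
┃ ┃   [ ] types.txt         ┃                
┃ ┃   [ ] auth.toml         ┃                
┃ ┃                         ┃                
┃ ┃                         ┃                
┃ ┗━━━━━━━━━━━━━━━━━━━━━━━━━┛                
┃                  ┃                         
┃                  ┃                         
┗━━━━━━━━━━━━━━━━━━┛                         


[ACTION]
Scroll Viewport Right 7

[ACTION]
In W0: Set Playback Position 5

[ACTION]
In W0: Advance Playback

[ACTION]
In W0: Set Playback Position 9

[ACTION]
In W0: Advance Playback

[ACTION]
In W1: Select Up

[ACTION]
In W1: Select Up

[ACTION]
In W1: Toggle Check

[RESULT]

                                             
  ┏━━━━━━━━━━━━━━━━━━━━━━━━━┓                
┏━┃ CheckboxTree            ┃                
┃ ┠─────────────────────────┨                
┠─┃>[x] app/                ┃                
┃ ┃   [x] tsconfig.json     ┃                
┃ ┃   [x] worker.py         ┃                
┃ ┃   [x] server.c          ┃                
┃ ┃   [x] auth.html         ┃                
┃ ┃   [x] helpers.rs        ┃                
┃ ┃   [x] auth.json         ┃                
┃ ┃   [x] database.go       ┃                
┃ ┃   [x] types.txt         ┃                
┃ ┃   [x] auth.toml         ┃                
┃ ┃                         ┃                
┃ ┃                         ┃                
┃ ┗━━━━━━━━━━━━━━━━━━━━━━━━━┛                
┃                  ┃                         
┃                  ┃                         
┗━━━━━━━━━━━━━━━━━━┛                         


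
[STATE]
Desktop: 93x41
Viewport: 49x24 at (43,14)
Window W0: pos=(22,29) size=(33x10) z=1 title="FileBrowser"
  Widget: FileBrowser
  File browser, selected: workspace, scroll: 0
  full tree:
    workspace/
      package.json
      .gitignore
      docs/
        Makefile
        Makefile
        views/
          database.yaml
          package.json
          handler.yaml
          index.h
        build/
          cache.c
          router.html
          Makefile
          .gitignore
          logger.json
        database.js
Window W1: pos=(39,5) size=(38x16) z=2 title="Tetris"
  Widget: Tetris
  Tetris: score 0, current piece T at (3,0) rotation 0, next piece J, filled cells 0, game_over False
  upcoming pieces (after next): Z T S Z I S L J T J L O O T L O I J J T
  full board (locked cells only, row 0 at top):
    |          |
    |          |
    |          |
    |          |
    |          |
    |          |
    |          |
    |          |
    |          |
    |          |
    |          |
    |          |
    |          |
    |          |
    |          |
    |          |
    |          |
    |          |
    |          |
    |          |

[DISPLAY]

       │Score:                   ┃               
       │0                        ┃               
       │                         ┃               
       │                         ┃               
       │                         ┃               
       │                         ┃               
━━━━━━━━━━━━━━━━━━━━━━━━━━━━━━━━━┛               
                                                 
                                                 
                                                 
                                                 
                                                 
                                                 
                                                 
                                                 
━━━━━━━━━━━┓                                     
           ┃                                     
───────────┨                                     
           ┃                                     
           ┃                                     
           ┃                                     
           ┃                                     
           ┃                                     
           ┃                                     


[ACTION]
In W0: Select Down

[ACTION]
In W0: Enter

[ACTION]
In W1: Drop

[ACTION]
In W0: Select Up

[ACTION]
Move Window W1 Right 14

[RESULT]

          ┃          │Score:                   ┃ 
          ┃          │0                        ┃ 
          ┃          │                         ┃ 
          ┃          │                         ┃ 
          ┃          │                         ┃ 
          ┃          │                         ┃ 
          ┗━━━━━━━━━━━━━━━━━━━━━━━━━━━━━━━━━━━━┛ 
                                                 
                                                 
                                                 
                                                 
                                                 
                                                 
                                                 
                                                 
━━━━━━━━━━━┓                                     
           ┃                                     
───────────┨                                     
           ┃                                     
           ┃                                     
           ┃                                     
           ┃                                     
           ┃                                     
           ┃                                     


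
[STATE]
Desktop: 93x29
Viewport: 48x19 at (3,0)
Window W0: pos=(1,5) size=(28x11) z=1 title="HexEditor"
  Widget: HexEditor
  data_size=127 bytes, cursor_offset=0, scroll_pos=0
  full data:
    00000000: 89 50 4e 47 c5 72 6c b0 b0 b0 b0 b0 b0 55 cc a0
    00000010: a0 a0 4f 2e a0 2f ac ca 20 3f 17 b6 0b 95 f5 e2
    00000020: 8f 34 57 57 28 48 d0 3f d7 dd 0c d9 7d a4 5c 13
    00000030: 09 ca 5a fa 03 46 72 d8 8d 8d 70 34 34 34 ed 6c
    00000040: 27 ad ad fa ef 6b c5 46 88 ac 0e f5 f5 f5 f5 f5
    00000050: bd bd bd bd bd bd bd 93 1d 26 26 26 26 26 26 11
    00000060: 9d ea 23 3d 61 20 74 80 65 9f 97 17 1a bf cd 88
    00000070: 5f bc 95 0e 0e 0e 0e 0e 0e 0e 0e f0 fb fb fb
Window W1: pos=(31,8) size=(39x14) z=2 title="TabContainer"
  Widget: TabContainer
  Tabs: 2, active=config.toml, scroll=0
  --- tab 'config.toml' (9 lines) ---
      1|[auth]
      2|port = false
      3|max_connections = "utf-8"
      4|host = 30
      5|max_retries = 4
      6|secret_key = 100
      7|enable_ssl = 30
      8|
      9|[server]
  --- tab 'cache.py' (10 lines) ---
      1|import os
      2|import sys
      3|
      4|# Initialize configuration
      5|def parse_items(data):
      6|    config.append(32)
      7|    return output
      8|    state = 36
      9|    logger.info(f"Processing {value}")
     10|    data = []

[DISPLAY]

                                                
                                                
                                                
                                                
                                                
━━━━━━━━━━━━━━━━━━━━━━━━━┓                      
HexEditor                ┃                      
─────────────────────────┨                      
0000000  89 50 4e 47 c5 7┃  ┏━━━━━━━━━━━━━━━━━━━
0000010  a0 a0 4f 2e a0 2┃  ┃ TabContainer      
0000020  8f 34 57 57 28 4┃  ┠───────────────────
0000030  09 ca 5a fa 03 4┃  ┃[config.toml]│ cach
0000040  27 ad ad fa ef 6┃  ┃───────────────────
0000050  bd bd bd bd bd b┃  ┃[auth]             
0000060  9d ea 23 3d 61 2┃  ┃port = false       
━━━━━━━━━━━━━━━━━━━━━━━━━┛  ┃max_connections = "
                            ┃host = 30          
                            ┃max_retries = 4    
                            ┃secret_key = 100   


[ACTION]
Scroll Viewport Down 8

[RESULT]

0000000  89 50 4e 47 c5 7┃  ┏━━━━━━━━━━━━━━━━━━━
0000010  a0 a0 4f 2e a0 2┃  ┃ TabContainer      
0000020  8f 34 57 57 28 4┃  ┠───────────────────
0000030  09 ca 5a fa 03 4┃  ┃[config.toml]│ cach
0000040  27 ad ad fa ef 6┃  ┃───────────────────
0000050  bd bd bd bd bd b┃  ┃[auth]             
0000060  9d ea 23 3d 61 2┃  ┃port = false       
━━━━━━━━━━━━━━━━━━━━━━━━━┛  ┃max_connections = "
                            ┃host = 30          
                            ┃max_retries = 4    
                            ┃secret_key = 100   
                            ┃enable_ssl = 30    
                            ┃                   
                            ┗━━━━━━━━━━━━━━━━━━━
                                                
                                                
                                                
                                                
                                                


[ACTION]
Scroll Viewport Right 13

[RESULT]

0 4e 47 c5 7┃  ┏━━━━━━━━━━━━━━━━━━━━━━━━━━━━━━━━
0 4f 2e a0 2┃  ┃ TabContainer                   
4 57 57 28 4┃  ┠────────────────────────────────
a 5a fa 03 4┃  ┃[config.toml]│ cache.py         
d ad fa ef 6┃  ┃────────────────────────────────
d bd bd bd b┃  ┃[auth]                          
a 23 3d 61 2┃  ┃port = false                    
━━━━━━━━━━━━┛  ┃max_connections = "utf-8"       
               ┃host = 30                       
               ┃max_retries = 4                 
               ┃secret_key = 100                
               ┃enable_ssl = 30                 
               ┃                                
               ┗━━━━━━━━━━━━━━━━━━━━━━━━━━━━━━━━
                                                
                                                
                                                
                                                
                                                


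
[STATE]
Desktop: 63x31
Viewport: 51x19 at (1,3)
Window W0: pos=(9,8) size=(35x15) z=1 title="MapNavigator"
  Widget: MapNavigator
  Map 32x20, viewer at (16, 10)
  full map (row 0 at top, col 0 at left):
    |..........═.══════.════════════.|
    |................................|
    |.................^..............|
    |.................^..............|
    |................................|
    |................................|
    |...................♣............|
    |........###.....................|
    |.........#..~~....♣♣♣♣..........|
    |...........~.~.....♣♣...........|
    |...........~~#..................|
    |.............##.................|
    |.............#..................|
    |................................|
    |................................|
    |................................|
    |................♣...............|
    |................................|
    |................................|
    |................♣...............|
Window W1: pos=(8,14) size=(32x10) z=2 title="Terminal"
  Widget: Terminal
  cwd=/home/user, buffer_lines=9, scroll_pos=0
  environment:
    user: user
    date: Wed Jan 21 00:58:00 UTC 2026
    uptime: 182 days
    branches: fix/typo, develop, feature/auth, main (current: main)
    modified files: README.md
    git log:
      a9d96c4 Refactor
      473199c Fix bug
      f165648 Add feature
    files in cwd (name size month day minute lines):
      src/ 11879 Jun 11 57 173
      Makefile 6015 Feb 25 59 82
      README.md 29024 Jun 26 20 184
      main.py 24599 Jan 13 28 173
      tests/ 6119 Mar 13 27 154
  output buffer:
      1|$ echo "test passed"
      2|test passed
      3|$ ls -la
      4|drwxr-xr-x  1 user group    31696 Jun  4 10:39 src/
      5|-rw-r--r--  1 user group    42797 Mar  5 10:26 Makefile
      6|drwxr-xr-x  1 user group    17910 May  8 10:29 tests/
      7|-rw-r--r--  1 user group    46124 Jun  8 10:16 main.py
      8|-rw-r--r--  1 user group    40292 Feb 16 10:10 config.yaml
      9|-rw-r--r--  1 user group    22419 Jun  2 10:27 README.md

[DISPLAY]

                                                   
                                                   
                                                   
                                                   
                                                   
        ┏━━━━━━━━━━━━━━━━━━━━━━━━━━━━━━━━━┓        
        ┃ MapNavigator                    ┃        
        ┠─────────────────────────────────┨        
        ┃................................ ┃        
        ┃...................♣............ ┃        
        ┃........###..................... ┃        
       ┏━━━━━━━━━━━━━━━━━━━━━━━━━━━━━━┓.. ┃        
       ┃ Terminal                     ┃.. ┃        
       ┠──────────────────────────────┨.. ┃        
       ┃$ echo "test passed"          ┃.. ┃        
       ┃test passed                   ┃.. ┃        
       ┃$ ls -la                      ┃.. ┃        
       ┃drwxr-xr-x  1 user group    31┃.. ┃        
       ┃-rw-r--r--  1 user group    42┃.. ┃        


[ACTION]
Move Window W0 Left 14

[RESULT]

                                                   
                                                   
                                                   
                                                   
                                                   
━━━━━━━━━━━━━━━━━━━━━━━━━━━━━━━━━┓                 
 MapNavigator                    ┃                 
─────────────────────────────────┨                 
................................ ┃                 
...................♣............ ┃                 
........###..................... ┃                 
.......┏━━━━━━━━━━━━━━━━━━━━━━━━━━━━━━┓            
.......┃ Terminal                     ┃            
.......┠──────────────────────────────┨            
.......┃$ echo "test passed"          ┃            
.......┃test passed                   ┃            
.......┃$ ls -la                      ┃            
.......┃drwxr-xr-x  1 user group    31┃            
.......┃-rw-r--r--  1 user group    42┃            


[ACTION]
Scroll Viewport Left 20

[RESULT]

                                                   
                                                   
                                                   
                                                   
                                                   
┏━━━━━━━━━━━━━━━━━━━━━━━━━━━━━━━━━┓                
┃ MapNavigator                    ┃                
┠─────────────────────────────────┨                
┃................................ ┃                
┃...................♣............ ┃                
┃........###..................... ┃                
┃.......┏━━━━━━━━━━━━━━━━━━━━━━━━━━━━━━┓           
┃.......┃ Terminal                     ┃           
┃.......┠──────────────────────────────┨           
┃.......┃$ echo "test passed"          ┃           
┃.......┃test passed                   ┃           
┃.......┃$ ls -la                      ┃           
┃.......┃drwxr-xr-x  1 user group    31┃           
┃.......┃-rw-r--r--  1 user group    42┃           


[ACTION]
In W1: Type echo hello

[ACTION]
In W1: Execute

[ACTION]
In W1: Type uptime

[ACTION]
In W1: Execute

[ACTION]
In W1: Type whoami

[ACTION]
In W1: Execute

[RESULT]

                                                   
                                                   
                                                   
                                                   
                                                   
┏━━━━━━━━━━━━━━━━━━━━━━━━━━━━━━━━━┓                
┃ MapNavigator                    ┃                
┠─────────────────────────────────┨                
┃................................ ┃                
┃...................♣............ ┃                
┃........###..................... ┃                
┃.......┏━━━━━━━━━━━━━━━━━━━━━━━━━━━━━━┓           
┃.......┃ Terminal                     ┃           
┃.......┠──────────────────────────────┨           
┃.......┃hello                         ┃           
┃.......┃$ uptime                      ┃           
┃.......┃ 10:00  up 182 days           ┃           
┃.......┃$ whoami                      ┃           
┃.......┃user                          ┃           
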